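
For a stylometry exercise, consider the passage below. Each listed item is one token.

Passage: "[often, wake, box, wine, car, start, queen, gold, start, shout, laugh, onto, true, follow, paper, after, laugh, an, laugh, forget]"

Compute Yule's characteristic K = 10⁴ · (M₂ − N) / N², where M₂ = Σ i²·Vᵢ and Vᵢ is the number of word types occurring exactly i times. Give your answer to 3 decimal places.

200.000

Frequencies: laugh:3, start:2, often:1, wake:1, box:1, wine:1, car:1, queen:1, gold:1, shout:1, onto:1, true:1, follow:1, paper:1, after:1, an:1, forget:1
N = 20. Frequency spectrum: V_1=15, V_2=1, V_3=1
M₂ = 1²·15 + 2²·1 + 3²·1 = 28
K = 10000 × (28 − 20) / 20² = 200.000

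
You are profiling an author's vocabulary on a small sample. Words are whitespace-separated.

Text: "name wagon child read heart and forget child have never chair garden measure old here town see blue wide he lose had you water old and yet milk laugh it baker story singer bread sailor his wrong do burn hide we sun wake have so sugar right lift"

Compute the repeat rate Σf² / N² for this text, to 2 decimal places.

0.02

Frequencies: child:2, and:2, have:2, old:2, name:1, wagon:1, read:1, heart:1, forget:1, never:1, chair:1, garden:1, measure:1, here:1, town:1, see:1, blue:1, wide:1, he:1, lose:1, … (24 more, each freq 1)
Σf² = 56; N² = 2304
Repeat rate = 56 / 2304 = 0.02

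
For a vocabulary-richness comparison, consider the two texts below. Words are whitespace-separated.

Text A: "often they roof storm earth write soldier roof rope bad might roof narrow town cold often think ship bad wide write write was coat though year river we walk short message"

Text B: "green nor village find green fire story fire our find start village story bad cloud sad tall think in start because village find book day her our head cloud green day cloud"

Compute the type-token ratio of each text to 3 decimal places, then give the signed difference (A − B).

TTR(A) = 25/31 = 0.806
TTR(B) = 19/32 = 0.594
Difference = 0.806 − 0.594 = 0.212

0.212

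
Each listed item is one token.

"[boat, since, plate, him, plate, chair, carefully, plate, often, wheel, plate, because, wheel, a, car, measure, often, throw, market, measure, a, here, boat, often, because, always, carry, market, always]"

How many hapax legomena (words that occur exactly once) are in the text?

Frequencies: plate:4, often:3, boat:2, wheel:2, because:2, a:2, measure:2, market:2, always:2, since:1, him:1, chair:1, carefully:1, car:1, throw:1, here:1, carry:1
Hapax (freq=1): car, carefully, carry, chair, here, him, since, throw

8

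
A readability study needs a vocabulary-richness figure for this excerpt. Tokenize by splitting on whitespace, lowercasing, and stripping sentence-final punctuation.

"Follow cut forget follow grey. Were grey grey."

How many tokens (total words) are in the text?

Tokens: follow, cut, forget, follow, grey, were, grey, grey
N = 8

8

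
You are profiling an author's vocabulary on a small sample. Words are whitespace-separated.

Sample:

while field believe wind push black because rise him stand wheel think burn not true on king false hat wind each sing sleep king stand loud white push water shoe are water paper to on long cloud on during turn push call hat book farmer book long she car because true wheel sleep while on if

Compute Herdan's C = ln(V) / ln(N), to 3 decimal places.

N = 56, V = 39.
ln(V) = 3.663562, ln(N) = 4.025352
C = 3.663562 / 4.025352 = 0.910

0.910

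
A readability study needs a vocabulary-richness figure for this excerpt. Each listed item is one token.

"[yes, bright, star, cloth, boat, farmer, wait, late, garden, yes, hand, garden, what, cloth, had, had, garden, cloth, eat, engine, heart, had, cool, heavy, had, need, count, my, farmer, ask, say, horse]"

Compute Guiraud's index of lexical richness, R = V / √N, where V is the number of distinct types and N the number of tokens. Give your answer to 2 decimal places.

4.07

N = 32, V = 23.
√N = 5.656854
R = 23 / 5.656854 = 4.07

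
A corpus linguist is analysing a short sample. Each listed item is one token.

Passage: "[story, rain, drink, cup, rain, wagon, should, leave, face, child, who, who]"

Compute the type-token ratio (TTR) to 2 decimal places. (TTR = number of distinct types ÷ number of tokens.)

0.83

N = 12 tokens, V = 10 types.
TTR = V / N = 10 / 12 = 0.83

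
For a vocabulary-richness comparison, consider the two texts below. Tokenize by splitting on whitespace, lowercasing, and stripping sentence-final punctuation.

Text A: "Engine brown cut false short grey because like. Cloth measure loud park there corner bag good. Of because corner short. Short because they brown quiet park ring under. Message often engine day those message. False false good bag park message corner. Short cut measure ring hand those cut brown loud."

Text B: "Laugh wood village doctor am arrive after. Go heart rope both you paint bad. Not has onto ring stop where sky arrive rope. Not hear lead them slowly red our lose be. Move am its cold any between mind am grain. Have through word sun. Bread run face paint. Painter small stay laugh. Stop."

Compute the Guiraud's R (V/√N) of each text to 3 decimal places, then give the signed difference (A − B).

-2.583

A: V=26, N=50, R=3.677
B: V=46, N=54, R=6.260
Difference = 3.677 − 6.260 = -2.583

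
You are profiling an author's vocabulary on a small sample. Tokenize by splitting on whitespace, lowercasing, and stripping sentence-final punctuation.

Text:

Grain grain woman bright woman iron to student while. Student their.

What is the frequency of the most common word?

Frequencies: grain:2, woman:2, student:2, bright:1, iron:1, to:1, while:1, their:1
Most common: 'grain' with frequency 2.

2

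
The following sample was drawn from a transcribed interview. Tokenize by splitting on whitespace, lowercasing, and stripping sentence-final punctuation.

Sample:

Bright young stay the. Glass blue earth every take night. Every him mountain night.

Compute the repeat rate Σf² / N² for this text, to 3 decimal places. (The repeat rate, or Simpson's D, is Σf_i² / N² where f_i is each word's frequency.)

0.092

Frequencies: every:2, night:2, bright:1, young:1, stay:1, the:1, glass:1, blue:1, earth:1, take:1, him:1, mountain:1
Σf² = 18; N² = 196
Repeat rate = 18 / 196 = 0.092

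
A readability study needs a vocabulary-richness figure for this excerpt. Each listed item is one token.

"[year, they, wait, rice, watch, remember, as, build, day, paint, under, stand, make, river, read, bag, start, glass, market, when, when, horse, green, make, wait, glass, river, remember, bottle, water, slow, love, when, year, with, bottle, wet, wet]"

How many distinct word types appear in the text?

Distinct types: {as, bag, bottle, build, day, glass, green, horse, love, make, market, paint, read, remember, rice, river, slow, stand, start, they, under, wait, watch, water, wet, when, with, year}
V = 28

28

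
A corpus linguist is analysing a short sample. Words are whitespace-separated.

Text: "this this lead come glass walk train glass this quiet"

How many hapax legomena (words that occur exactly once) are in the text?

5

Frequencies: this:3, glass:2, lead:1, come:1, walk:1, train:1, quiet:1
Hapax (freq=1): come, lead, quiet, train, walk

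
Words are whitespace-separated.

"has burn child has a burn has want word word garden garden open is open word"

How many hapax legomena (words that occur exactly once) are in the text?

4

Frequencies: has:3, word:3, burn:2, garden:2, open:2, child:1, a:1, want:1, is:1
Hapax (freq=1): a, child, is, want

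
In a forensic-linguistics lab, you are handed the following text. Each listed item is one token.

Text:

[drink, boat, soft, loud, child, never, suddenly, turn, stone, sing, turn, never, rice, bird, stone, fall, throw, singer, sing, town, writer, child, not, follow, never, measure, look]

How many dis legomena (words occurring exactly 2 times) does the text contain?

4

Frequencies: never:3, child:2, turn:2, stone:2, sing:2, drink:1, boat:1, soft:1, loud:1, suddenly:1, rice:1, bird:1, fall:1, throw:1, singer:1, town:1, writer:1, not:1, follow:1, measure:1, … (1 more, each freq 1)
Words with frequency 2: child, sing, stone, turn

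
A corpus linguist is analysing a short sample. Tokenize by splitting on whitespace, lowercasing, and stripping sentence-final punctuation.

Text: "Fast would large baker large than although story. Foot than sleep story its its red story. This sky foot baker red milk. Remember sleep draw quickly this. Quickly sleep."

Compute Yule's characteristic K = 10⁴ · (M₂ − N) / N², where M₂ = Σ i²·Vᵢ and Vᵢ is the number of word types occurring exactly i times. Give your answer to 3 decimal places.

Frequencies: story:3, sleep:3, large:2, baker:2, than:2, foot:2, its:2, red:2, this:2, quickly:2, fast:1, would:1, although:1, sky:1, milk:1, remember:1, draw:1
N = 29. Frequency spectrum: V_1=7, V_2=8, V_3=2
M₂ = 1²·7 + 2²·8 + 3²·2 = 57
K = 10000 × (57 − 29) / 29² = 332.937

332.937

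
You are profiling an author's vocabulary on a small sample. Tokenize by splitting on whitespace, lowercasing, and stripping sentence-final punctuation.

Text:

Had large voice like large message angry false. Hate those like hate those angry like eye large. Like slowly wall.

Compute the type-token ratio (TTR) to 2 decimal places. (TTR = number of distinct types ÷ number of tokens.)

0.60

N = 20 tokens, V = 12 types.
TTR = V / N = 12 / 20 = 0.60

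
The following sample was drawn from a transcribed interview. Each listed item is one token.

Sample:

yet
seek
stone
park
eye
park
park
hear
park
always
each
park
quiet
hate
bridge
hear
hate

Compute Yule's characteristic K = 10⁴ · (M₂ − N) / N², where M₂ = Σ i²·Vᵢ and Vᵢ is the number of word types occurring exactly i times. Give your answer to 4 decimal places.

Frequencies: park:5, hear:2, hate:2, yet:1, seek:1, stone:1, eye:1, always:1, each:1, quiet:1, bridge:1
N = 17. Frequency spectrum: V_1=8, V_2=2, V_5=1
M₂ = 1²·8 + 2²·2 + 5²·1 = 41
K = 10000 × (41 − 17) / 17² = 830.4498

830.4498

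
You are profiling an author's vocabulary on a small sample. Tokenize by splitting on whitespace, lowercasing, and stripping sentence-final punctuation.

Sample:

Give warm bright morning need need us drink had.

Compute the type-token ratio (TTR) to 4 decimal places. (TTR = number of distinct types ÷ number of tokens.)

N = 9 tokens, V = 8 types.
TTR = V / N = 8 / 9 = 0.8889

0.8889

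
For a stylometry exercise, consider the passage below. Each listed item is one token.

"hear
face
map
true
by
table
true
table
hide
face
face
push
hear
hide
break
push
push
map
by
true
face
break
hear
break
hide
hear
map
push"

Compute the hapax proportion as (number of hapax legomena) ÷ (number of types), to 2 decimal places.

Frequencies: hear:4, face:4, push:4, map:3, true:3, hide:3, break:3, by:2, table:2
Hapax count = 0; type count = 9.
Ratio = 0 / 9 = 0.00

0.00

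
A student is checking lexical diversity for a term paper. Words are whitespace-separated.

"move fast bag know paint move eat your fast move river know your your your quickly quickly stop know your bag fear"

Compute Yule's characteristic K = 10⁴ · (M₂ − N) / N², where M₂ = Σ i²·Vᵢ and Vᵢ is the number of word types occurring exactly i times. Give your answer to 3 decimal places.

785.124

Frequencies: your:5, move:3, know:3, fast:2, bag:2, quickly:2, paint:1, eat:1, river:1, stop:1, fear:1
N = 22. Frequency spectrum: V_1=5, V_2=3, V_3=2, V_5=1
M₂ = 1²·5 + 2²·3 + 3²·2 + 5²·1 = 60
K = 10000 × (60 − 22) / 22² = 785.124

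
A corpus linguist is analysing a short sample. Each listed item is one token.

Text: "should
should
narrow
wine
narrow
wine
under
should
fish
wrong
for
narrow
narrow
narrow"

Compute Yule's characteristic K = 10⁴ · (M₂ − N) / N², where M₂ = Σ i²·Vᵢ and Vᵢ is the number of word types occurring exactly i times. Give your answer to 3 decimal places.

1428.571

Frequencies: narrow:5, should:3, wine:2, under:1, fish:1, wrong:1, for:1
N = 14. Frequency spectrum: V_1=4, V_2=1, V_3=1, V_5=1
M₂ = 1²·4 + 2²·1 + 3²·1 + 5²·1 = 42
K = 10000 × (42 − 14) / 14² = 1428.571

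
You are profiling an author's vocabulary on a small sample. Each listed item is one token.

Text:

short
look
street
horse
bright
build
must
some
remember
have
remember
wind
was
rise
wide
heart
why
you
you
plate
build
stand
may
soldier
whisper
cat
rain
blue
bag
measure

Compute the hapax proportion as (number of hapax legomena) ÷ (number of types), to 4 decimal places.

0.8889

Frequencies: build:2, remember:2, you:2, short:1, look:1, street:1, horse:1, bright:1, must:1, some:1, have:1, wind:1, was:1, rise:1, wide:1, heart:1, why:1, plate:1, stand:1, may:1, … (7 more, each freq 1)
Hapax count = 24; type count = 27.
Ratio = 24 / 27 = 0.8889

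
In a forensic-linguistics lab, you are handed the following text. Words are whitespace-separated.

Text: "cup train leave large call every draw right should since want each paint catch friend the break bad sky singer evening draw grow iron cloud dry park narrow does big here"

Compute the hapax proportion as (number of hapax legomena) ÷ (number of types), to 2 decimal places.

Frequencies: draw:2, cup:1, train:1, leave:1, large:1, call:1, every:1, right:1, should:1, since:1, want:1, each:1, paint:1, catch:1, friend:1, the:1, break:1, bad:1, sky:1, singer:1, … (10 more, each freq 1)
Hapax count = 29; type count = 30.
Ratio = 29 / 30 = 0.97

0.97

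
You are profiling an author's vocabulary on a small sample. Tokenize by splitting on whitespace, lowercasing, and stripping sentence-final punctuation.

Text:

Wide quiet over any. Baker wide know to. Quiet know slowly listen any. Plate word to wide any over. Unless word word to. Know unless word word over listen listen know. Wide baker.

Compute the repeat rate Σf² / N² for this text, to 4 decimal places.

0.0983

Frequencies: word:5, wide:4, know:4, over:3, any:3, to:3, listen:3, quiet:2, baker:2, unless:2, slowly:1, plate:1
Σf² = 107; N² = 1089
Repeat rate = 107 / 1089 = 0.0983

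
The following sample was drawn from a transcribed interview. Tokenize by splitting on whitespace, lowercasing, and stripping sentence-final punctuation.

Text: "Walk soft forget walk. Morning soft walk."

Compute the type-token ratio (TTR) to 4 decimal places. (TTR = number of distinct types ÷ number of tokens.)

0.5714

N = 7 tokens, V = 4 types.
TTR = V / N = 4 / 7 = 0.5714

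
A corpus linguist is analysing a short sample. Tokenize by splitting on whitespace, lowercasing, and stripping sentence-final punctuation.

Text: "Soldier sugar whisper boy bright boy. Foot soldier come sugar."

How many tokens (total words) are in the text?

Tokens: soldier, sugar, whisper, boy, bright, boy, foot, soldier, come, sugar
N = 10

10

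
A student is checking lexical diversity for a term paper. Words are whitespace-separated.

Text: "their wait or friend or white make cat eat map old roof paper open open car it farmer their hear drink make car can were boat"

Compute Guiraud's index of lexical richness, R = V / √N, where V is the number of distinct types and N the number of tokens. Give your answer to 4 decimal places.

4.1184

N = 26, V = 21.
√N = 5.099020
R = 21 / 5.099020 = 4.1184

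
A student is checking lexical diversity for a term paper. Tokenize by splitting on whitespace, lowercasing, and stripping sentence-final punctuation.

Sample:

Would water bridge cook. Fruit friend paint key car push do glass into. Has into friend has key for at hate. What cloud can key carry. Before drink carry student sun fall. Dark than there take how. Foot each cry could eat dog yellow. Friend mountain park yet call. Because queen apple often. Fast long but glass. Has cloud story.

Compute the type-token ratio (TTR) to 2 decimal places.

0.83

N = 60 tokens, V = 50 types.
TTR = V / N = 50 / 60 = 0.83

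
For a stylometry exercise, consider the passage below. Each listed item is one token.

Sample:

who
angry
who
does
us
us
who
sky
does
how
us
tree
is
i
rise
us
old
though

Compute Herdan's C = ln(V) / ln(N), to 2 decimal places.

0.86

N = 18, V = 12.
ln(V) = 2.484907, ln(N) = 2.890372
C = 2.484907 / 2.890372 = 0.86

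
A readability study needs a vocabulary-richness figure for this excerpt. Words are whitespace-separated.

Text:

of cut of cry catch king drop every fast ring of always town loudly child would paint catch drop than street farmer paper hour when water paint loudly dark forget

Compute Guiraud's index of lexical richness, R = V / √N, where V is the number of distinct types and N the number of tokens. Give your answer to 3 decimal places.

N = 30, V = 24.
√N = 5.477226
R = 24 / 5.477226 = 4.382

4.382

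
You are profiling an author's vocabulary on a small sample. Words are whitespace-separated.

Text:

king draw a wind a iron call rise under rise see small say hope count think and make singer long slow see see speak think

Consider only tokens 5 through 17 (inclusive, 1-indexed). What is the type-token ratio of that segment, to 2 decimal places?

Segment tokens 5–17: a, iron, call, rise, under, rise, see, small, say, hope, count, think, and
Segment N = 13, segment V = 12.
TTR = 12 / 13 = 0.92

0.92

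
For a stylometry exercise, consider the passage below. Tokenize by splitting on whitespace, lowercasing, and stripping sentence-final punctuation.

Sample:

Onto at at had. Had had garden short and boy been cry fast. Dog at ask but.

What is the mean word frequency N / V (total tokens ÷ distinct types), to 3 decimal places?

N = 17 tokens, V = 13 types.
Mean frequency = N / V = 17 / 13 = 1.308

1.308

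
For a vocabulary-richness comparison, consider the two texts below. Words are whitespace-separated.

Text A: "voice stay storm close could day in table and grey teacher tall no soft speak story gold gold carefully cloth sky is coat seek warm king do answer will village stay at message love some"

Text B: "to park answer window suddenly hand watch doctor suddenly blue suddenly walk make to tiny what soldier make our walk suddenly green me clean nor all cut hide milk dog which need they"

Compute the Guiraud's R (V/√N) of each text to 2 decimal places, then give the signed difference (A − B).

0.88

A: V=33, N=35, R=5.58
B: V=27, N=33, R=4.70
Difference = 5.58 − 4.70 = 0.88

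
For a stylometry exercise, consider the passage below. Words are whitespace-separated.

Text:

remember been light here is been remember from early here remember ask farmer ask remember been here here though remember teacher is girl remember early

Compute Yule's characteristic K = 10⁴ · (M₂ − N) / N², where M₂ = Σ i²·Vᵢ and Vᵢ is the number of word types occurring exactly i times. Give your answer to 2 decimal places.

Frequencies: remember:6, here:4, been:3, is:2, early:2, ask:2, light:1, from:1, farmer:1, though:1, teacher:1, girl:1
N = 25. Frequency spectrum: V_1=6, V_2=3, V_3=1, V_4=1, V_6=1
M₂ = 1²·6 + 2²·3 + 3²·1 + 4²·1 + 6²·1 = 79
K = 10000 × (79 − 25) / 25² = 864.00

864.00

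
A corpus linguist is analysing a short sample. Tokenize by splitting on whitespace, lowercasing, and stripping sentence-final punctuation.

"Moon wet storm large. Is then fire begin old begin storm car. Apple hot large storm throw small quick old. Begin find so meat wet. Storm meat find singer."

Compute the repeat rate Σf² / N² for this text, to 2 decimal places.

Frequencies: storm:4, begin:3, wet:2, large:2, old:2, find:2, meat:2, moon:1, is:1, then:1, fire:1, car:1, apple:1, hot:1, throw:1, small:1, quick:1, so:1, singer:1
Σf² = 57; N² = 841
Repeat rate = 57 / 841 = 0.07

0.07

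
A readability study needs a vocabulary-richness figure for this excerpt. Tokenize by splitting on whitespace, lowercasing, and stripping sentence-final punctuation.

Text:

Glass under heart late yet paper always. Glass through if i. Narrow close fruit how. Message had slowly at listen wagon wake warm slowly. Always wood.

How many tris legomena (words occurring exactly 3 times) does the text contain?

Frequencies: glass:2, always:2, slowly:2, under:1, heart:1, late:1, yet:1, paper:1, through:1, if:1, i:1, narrow:1, close:1, fruit:1, how:1, message:1, had:1, at:1, listen:1, wagon:1, … (3 more, each freq 1)
Words with frequency 3: (none)

0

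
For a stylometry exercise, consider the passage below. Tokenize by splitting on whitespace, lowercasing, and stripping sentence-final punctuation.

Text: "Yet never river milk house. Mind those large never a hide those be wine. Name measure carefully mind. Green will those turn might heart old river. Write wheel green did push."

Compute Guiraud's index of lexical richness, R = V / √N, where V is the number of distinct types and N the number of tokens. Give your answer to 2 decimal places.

N = 31, V = 25.
√N = 5.567764
R = 25 / 5.567764 = 4.49

4.49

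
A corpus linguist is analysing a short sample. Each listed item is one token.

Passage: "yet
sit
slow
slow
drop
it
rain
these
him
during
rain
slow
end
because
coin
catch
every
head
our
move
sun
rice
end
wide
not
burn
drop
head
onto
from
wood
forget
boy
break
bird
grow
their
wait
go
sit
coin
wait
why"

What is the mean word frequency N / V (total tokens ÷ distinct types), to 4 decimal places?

N = 43 tokens, V = 34 types.
Mean frequency = N / V = 43 / 34 = 1.2647

1.2647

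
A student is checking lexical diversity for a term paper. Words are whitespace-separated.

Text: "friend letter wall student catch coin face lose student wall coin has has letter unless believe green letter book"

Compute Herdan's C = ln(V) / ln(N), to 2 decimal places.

0.87

N = 19, V = 13.
ln(V) = 2.564949, ln(N) = 2.944439
C = 2.564949 / 2.944439 = 0.87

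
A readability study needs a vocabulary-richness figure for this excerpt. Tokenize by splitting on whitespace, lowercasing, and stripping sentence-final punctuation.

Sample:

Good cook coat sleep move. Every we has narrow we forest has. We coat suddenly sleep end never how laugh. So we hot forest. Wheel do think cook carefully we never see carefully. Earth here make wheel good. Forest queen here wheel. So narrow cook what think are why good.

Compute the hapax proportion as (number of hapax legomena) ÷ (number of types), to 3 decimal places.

0.517

Frequencies: we:5, good:3, cook:3, forest:3, wheel:3, coat:2, sleep:2, has:2, narrow:2, never:2, so:2, think:2, carefully:2, here:2, move:1, every:1, suddenly:1, end:1, how:1, laugh:1, … (9 more, each freq 1)
Hapax count = 15; type count = 29.
Ratio = 15 / 29 = 0.517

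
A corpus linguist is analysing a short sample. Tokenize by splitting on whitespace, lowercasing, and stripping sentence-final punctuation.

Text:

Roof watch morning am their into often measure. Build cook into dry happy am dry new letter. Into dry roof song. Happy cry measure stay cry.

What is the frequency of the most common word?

3

Frequencies: into:3, dry:3, roof:2, am:2, measure:2, happy:2, cry:2, watch:1, morning:1, their:1, often:1, build:1, cook:1, new:1, letter:1, song:1, stay:1
Most common: 'into' with frequency 3.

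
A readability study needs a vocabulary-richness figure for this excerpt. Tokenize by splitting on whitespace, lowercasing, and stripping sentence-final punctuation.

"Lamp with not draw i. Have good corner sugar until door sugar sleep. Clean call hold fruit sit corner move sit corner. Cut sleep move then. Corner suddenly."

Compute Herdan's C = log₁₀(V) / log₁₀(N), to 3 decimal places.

N = 28, V = 21.
log₁₀(V) = 1.322219, log₁₀(N) = 1.447158
C = 1.322219 / 1.447158 = 0.914

0.914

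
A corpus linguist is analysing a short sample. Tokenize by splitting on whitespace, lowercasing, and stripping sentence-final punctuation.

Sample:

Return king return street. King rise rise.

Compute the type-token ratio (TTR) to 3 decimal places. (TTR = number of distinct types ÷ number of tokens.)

N = 7 tokens, V = 4 types.
TTR = V / N = 4 / 7 = 0.571

0.571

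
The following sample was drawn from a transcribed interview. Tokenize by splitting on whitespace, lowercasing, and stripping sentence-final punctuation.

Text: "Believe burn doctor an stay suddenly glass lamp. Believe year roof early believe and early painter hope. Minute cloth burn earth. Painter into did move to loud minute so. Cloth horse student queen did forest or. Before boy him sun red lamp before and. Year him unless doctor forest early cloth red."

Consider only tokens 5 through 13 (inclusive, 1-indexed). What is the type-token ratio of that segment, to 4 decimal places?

Segment tokens 5–13: stay, suddenly, glass, lamp, believe, year, roof, early, believe
Segment N = 9, segment V = 8.
TTR = 8 / 9 = 0.8889

0.8889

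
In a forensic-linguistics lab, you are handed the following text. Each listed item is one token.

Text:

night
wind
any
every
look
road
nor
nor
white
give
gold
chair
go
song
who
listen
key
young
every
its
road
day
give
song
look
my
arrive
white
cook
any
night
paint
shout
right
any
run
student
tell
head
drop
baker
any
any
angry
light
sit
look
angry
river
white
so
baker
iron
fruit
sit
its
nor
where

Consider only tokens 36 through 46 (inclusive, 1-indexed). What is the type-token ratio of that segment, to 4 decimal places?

Segment tokens 36–46: run, student, tell, head, drop, baker, any, any, angry, light, sit
Segment N = 11, segment V = 10.
TTR = 10 / 11 = 0.9091

0.9091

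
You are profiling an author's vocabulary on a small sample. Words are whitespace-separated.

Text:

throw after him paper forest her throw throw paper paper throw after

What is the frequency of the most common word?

Frequencies: throw:4, paper:3, after:2, him:1, forest:1, her:1
Most common: 'throw' with frequency 4.

4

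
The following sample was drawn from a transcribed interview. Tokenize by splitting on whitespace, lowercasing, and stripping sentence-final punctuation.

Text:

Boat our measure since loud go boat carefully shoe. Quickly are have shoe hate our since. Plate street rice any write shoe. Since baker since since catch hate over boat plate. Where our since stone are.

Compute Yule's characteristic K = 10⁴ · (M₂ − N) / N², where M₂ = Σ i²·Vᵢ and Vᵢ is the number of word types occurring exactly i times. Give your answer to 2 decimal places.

416.67

Frequencies: since:6, boat:3, our:3, shoe:3, are:2, hate:2, plate:2, measure:1, loud:1, go:1, carefully:1, quickly:1, have:1, street:1, rice:1, any:1, write:1, baker:1, catch:1, over:1, … (2 more, each freq 1)
N = 36. Frequency spectrum: V_1=15, V_2=3, V_3=3, V_6=1
M₂ = 1²·15 + 2²·3 + 3²·3 + 6²·1 = 90
K = 10000 × (90 − 36) / 36² = 416.67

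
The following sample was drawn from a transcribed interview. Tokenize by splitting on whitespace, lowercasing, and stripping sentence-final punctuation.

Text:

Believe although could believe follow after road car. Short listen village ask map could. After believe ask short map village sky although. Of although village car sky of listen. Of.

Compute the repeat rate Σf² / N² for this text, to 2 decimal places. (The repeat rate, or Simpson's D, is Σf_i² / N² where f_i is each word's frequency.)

0.08

Frequencies: believe:3, although:3, village:3, of:3, could:2, after:2, car:2, short:2, listen:2, ask:2, map:2, sky:2, follow:1, road:1
Σf² = 70; N² = 900
Repeat rate = 70 / 900 = 0.08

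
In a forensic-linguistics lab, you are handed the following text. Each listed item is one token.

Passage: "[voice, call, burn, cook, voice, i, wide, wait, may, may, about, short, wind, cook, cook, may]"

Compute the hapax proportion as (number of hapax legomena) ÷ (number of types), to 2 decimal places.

0.73

Frequencies: cook:3, may:3, voice:2, call:1, burn:1, i:1, wide:1, wait:1, about:1, short:1, wind:1
Hapax count = 8; type count = 11.
Ratio = 8 / 11 = 0.73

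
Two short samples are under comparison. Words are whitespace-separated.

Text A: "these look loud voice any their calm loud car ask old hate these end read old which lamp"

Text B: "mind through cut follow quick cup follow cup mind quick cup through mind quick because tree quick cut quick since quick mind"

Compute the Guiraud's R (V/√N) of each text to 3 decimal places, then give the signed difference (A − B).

A: V=15, N=18, R=3.536
B: V=9, N=22, R=1.919
Difference = 3.536 − 1.919 = 1.617

1.617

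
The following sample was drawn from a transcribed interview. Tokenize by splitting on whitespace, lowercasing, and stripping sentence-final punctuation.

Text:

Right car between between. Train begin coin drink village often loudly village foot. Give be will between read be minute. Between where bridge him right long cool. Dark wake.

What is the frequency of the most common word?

Frequencies: between:4, right:2, village:2, be:2, car:1, train:1, begin:1, coin:1, drink:1, often:1, loudly:1, foot:1, give:1, will:1, read:1, minute:1, where:1, bridge:1, him:1, long:1, … (3 more, each freq 1)
Most common: 'between' with frequency 4.

4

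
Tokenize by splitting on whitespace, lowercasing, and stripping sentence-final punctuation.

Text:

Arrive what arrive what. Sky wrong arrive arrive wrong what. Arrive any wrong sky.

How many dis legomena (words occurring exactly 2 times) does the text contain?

1

Frequencies: arrive:5, what:3, wrong:3, sky:2, any:1
Words with frequency 2: sky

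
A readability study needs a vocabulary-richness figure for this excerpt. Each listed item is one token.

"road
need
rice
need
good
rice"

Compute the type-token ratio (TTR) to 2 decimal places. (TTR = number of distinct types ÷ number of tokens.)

0.67

N = 6 tokens, V = 4 types.
TTR = V / N = 4 / 6 = 0.67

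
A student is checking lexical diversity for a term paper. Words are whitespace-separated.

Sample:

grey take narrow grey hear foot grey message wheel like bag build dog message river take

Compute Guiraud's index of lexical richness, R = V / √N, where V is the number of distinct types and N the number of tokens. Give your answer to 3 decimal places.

N = 16, V = 12.
√N = 4.000000
R = 12 / 4.000000 = 3.000

3.000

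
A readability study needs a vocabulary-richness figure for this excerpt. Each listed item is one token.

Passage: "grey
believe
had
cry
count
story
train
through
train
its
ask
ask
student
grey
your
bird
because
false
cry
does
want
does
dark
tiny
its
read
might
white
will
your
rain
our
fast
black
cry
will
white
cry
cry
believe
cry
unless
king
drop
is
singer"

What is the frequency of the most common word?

6

Frequencies: cry:6, grey:2, believe:2, train:2, its:2, ask:2, your:2, does:2, white:2, will:2, had:1, count:1, story:1, through:1, student:1, bird:1, because:1, false:1, want:1, dark:1, … (12 more, each freq 1)
Most common: 'cry' with frequency 6.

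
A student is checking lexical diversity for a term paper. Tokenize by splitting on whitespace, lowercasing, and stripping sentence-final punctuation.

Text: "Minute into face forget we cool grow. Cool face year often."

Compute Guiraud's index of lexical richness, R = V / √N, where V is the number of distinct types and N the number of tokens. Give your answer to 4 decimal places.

N = 11, V = 9.
√N = 3.316625
R = 9 / 3.316625 = 2.7136

2.7136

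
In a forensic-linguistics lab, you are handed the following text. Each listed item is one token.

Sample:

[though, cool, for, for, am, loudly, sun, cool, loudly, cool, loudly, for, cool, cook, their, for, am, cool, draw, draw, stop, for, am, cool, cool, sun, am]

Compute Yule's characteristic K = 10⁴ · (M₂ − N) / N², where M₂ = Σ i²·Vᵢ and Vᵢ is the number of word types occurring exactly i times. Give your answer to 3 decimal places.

Frequencies: cool:7, for:5, am:4, loudly:3, sun:2, draw:2, though:1, cook:1, their:1, stop:1
N = 27. Frequency spectrum: V_1=4, V_2=2, V_3=1, V_4=1, V_5=1, V_7=1
M₂ = 1²·4 + 2²·2 + 3²·1 + 4²·1 + 5²·1 + 7²·1 = 111
K = 10000 × (111 − 27) / 27² = 1152.263

1152.263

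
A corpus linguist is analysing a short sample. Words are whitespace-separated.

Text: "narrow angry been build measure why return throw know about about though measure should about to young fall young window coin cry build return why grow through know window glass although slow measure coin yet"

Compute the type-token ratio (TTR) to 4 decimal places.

0.6857

N = 35 tokens, V = 24 types.
TTR = V / N = 24 / 35 = 0.6857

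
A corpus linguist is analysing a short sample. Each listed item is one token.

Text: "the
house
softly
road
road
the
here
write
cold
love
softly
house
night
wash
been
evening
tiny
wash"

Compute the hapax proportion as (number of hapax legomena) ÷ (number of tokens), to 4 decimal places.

Frequencies: the:2, house:2, softly:2, road:2, wash:2, here:1, write:1, cold:1, love:1, night:1, been:1, evening:1, tiny:1
Hapax count = 8; token count = 18.
Ratio = 8 / 18 = 0.4444

0.4444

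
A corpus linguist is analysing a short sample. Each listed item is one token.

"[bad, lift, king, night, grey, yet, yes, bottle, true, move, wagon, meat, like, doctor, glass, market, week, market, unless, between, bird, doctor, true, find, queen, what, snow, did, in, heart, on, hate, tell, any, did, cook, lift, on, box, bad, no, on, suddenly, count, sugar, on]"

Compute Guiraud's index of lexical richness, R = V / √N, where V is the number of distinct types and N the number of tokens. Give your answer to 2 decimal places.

N = 46, V = 37.
√N = 6.782330
R = 37 / 6.782330 = 5.46

5.46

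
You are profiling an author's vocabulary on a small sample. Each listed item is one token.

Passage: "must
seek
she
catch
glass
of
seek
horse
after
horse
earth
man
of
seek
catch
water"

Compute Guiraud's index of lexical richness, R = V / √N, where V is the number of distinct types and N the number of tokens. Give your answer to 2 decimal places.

N = 16, V = 11.
√N = 4.000000
R = 11 / 4.000000 = 2.75

2.75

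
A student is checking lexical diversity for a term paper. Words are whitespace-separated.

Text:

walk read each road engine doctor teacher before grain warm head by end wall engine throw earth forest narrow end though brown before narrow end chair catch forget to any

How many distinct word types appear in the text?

25

Distinct types: {any, before, brown, by, catch, chair, doctor, each, earth, end, engine, forest, forget, grain, head, narrow, read, road, teacher, though, throw, to, walk, wall, warm}
V = 25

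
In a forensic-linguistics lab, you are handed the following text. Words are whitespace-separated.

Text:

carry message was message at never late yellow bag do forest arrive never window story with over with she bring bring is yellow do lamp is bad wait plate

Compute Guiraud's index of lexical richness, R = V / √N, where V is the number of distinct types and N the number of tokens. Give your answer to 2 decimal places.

N = 29, V = 22.
√N = 5.385165
R = 22 / 5.385165 = 4.09

4.09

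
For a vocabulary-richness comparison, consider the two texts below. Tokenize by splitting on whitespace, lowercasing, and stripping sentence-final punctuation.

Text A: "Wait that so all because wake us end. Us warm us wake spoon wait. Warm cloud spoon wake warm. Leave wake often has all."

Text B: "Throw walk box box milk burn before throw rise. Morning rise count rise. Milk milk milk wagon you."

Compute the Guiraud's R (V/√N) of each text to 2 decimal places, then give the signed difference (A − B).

A: V=14, N=24, R=2.86
B: V=11, N=18, R=2.59
Difference = 2.86 − 2.59 = 0.27

0.27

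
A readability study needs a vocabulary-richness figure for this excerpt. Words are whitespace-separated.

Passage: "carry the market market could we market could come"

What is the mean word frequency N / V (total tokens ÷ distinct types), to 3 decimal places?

N = 9 tokens, V = 6 types.
Mean frequency = N / V = 9 / 6 = 1.500

1.500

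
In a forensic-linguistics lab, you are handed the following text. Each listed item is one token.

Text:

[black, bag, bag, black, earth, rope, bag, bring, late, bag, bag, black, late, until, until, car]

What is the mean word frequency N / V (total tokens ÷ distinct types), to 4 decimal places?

N = 16 tokens, V = 8 types.
Mean frequency = N / V = 16 / 8 = 2.0000

2.0000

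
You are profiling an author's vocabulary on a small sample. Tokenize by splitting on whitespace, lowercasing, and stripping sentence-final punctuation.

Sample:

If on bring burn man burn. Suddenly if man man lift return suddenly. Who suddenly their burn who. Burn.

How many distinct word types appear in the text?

Distinct types: {bring, burn, if, lift, man, on, return, suddenly, their, who}
V = 10

10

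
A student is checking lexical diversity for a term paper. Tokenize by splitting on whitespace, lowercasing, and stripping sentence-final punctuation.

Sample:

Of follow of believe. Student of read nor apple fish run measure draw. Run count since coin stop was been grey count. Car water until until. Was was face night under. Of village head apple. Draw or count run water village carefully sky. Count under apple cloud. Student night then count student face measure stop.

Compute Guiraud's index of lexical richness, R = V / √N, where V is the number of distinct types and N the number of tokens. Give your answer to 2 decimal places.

4.18

N = 55, V = 31.
√N = 7.416198
R = 31 / 7.416198 = 4.18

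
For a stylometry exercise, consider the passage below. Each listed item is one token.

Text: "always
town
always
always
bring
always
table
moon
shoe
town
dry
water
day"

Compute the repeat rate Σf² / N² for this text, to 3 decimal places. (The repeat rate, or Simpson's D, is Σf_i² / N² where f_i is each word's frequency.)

Frequencies: always:4, town:2, bring:1, table:1, moon:1, shoe:1, dry:1, water:1, day:1
Σf² = 27; N² = 169
Repeat rate = 27 / 169 = 0.160

0.160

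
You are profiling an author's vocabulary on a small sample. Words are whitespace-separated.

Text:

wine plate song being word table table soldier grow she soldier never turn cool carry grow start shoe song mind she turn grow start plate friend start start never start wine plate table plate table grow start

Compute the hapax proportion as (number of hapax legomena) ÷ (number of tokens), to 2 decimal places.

Frequencies: start:6, plate:4, table:4, grow:4, wine:2, song:2, soldier:2, she:2, never:2, turn:2, being:1, word:1, cool:1, carry:1, shoe:1, mind:1, friend:1
Hapax count = 7; token count = 37.
Ratio = 7 / 37 = 0.19

0.19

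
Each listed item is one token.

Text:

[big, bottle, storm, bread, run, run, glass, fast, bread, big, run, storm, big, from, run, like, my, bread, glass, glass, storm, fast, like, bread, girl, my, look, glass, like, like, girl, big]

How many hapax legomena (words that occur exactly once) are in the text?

Frequencies: big:4, bread:4, run:4, glass:4, like:4, storm:3, fast:2, my:2, girl:2, bottle:1, from:1, look:1
Hapax (freq=1): bottle, from, look

3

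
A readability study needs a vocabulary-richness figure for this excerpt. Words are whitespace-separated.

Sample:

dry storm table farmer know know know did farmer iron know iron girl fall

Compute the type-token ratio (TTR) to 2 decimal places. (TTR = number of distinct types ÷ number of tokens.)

N = 14 tokens, V = 9 types.
TTR = V / N = 9 / 14 = 0.64

0.64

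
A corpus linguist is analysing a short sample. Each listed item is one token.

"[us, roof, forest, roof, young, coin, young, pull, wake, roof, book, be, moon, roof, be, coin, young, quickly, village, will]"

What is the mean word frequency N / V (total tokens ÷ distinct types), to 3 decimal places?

1.538

N = 20 tokens, V = 13 types.
Mean frequency = N / V = 20 / 13 = 1.538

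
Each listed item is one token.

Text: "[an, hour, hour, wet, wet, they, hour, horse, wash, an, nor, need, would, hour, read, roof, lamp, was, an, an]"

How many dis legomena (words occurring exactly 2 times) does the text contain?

1

Frequencies: an:4, hour:4, wet:2, they:1, horse:1, wash:1, nor:1, need:1, would:1, read:1, roof:1, lamp:1, was:1
Words with frequency 2: wet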